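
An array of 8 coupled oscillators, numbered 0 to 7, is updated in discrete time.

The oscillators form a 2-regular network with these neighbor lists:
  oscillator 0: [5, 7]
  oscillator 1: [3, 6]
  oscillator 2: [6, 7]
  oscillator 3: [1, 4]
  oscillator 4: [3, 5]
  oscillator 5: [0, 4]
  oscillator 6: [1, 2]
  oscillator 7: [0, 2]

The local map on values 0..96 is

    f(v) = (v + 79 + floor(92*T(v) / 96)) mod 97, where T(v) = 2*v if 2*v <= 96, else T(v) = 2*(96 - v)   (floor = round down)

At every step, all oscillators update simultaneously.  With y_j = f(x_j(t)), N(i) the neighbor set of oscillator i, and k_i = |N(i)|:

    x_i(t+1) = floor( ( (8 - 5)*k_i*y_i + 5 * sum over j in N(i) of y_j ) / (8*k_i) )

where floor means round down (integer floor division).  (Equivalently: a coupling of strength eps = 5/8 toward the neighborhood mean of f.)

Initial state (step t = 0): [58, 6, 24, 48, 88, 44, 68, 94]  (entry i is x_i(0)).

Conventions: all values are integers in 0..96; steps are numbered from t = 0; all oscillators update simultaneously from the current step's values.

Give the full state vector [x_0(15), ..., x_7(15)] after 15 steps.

Simulating step by step:
t=0: [58, 6, 24, 48, 88, 44, 68, 94]
t=1: [34, 45, 46, 65, 43, 36, 48, 50]
t=2: [64, 16, 22, 11, 33, 61, 20, 39]
t=3: [37, 27, 59, 38, 37, 32, 38, 53]
t=4: [63, 80, 40, 81, 85, 83, 57, 39]
t=5: [61, 67, 35, 90, 89, 64, 35, 39]
t=6: [37, 54, 87, 59, 60, 34, 59, 65]
t=7: [61, 15, 39, 15, 34, 62, 38, 58]
t=8: [13, 45, 69, 42, 41, 33, 72, 39]
t=9: [61, 9, 32, 8, 28, 36, 7, 43]
t=10: [35, 5, 31, 24, 52, 56, 26, 31]
t=11: [59, 68, 67, 55, 29, 39, 72, 75]
t=12: [34, 8, 3, 29, 60, 60, 5, 6]
t=13: [64, 51, 91, 30, 30, 34, 63, 88]
t=14: [55, 33, 60, 54, 72, 55, 36, 60]
t=15: [16, 62, 36, 32, 12, 13, 61, 15]

Answer: [16, 62, 36, 32, 12, 13, 61, 15]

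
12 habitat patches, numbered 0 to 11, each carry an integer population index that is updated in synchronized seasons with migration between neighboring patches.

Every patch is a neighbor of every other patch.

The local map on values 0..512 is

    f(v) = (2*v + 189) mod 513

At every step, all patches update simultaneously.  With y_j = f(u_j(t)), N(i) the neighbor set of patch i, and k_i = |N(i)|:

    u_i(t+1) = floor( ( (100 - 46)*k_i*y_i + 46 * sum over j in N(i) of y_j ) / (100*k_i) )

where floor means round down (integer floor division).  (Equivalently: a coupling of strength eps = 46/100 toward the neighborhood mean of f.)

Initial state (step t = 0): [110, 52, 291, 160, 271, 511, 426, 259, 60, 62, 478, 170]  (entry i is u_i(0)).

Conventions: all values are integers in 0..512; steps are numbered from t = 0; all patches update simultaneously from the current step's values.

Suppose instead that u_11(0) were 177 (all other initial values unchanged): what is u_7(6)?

Answer: u_7(6) = 374
Key observation: This trace re-runs the system from the modified initial state.

Derivation:
t=0: [110, 52, 291, 160, 271, 511, 426, 259, 60, 62, 478, 177]
t=1: [323, 265, 247, 372, 227, 211, 126, 215, 273, 275, 178, 134]
t=2: [278, 220, 203, 327, 183, 167, 338, 171, 228, 230, 134, 346]
t=3: [210, 152, 135, 259, 116, 100, 270, 104, 160, 162, 322, 278]
t=4: [203, 401, 384, 252, 365, 349, 263, 353, 409, 155, 315, 271]
t=5: [210, 408, 391, 259, 372, 356, 270, 360, 416, 418, 322, 278]
t=6: [224, 422, 405, 273, 386, 370, 284, 374, 430, 432, 336, 292]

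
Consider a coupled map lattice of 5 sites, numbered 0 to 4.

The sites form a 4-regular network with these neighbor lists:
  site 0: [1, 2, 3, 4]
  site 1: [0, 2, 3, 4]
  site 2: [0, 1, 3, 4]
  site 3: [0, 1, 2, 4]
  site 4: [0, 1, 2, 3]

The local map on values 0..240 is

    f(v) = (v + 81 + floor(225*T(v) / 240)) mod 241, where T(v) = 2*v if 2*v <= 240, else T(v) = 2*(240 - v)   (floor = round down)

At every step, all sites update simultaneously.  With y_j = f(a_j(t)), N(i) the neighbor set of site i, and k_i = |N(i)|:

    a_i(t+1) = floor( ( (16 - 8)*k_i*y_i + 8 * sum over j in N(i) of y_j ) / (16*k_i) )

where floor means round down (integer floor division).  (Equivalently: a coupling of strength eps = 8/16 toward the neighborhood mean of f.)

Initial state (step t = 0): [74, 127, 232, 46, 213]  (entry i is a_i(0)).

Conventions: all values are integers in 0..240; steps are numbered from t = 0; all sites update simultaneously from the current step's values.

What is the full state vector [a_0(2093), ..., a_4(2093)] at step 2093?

Answer: [155, 155, 155, 155, 155]
Key observation: The state at step 7, [155, 155, 155, 155, 155], reappears at step 9: the system is in a cycle of period 2 from step 7 on.  Therefore the state at step 2093 equals the state at step 7 + ((2093 - 7) mod 2) = 7, which is [155, 155, 155, 155, 155].

Derivation:
t=0: [74, 127, 232, 46, 213]
t=1: [98, 145, 111, 159, 117]
t=2: [141, 157, 155, 152, 162]
t=3: [159, 154, 154, 156, 152]
t=4: [152, 154, 154, 153, 155]
t=5: [156, 155, 155, 155, 154]
t=6: [153, 154, 154, 154, 154]
t=7: [155, 155, 155, 155, 155]
t=8: [154, 154, 154, 154, 154]
t=9: [155, 155, 155, 155, 155]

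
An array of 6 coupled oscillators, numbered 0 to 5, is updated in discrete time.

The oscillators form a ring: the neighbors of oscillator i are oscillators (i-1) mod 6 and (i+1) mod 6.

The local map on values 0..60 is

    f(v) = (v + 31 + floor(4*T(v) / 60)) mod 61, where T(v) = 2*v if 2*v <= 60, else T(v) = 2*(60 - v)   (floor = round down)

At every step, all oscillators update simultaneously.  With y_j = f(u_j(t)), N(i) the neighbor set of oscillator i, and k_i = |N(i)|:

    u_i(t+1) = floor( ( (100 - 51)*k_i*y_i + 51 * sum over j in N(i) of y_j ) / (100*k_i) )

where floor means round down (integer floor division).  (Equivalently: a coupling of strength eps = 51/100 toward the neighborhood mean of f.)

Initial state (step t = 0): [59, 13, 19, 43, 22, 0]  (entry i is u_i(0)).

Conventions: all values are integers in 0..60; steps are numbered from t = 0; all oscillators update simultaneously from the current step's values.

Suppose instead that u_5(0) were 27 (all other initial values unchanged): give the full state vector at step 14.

Simulating step by step:
t=0: [59, 13, 19, 43, 22, 27]
t=1: [25, 42, 40, 34, 30, 21]
t=2: [46, 24, 11, 7, 17, 42]
t=3: [26, 43, 45, 42, 37, 23]
t=4: [47, 26, 15, 13, 23, 45]
t=5: [28, 46, 50, 48, 43, 27]
t=6: [4, 13, 19, 18, 12, 4]
t=7: [37, 44, 49, 49, 43, 37]
t=8: [11, 15, 18, 18, 15, 11]
t=9: [44, 47, 50, 50, 47, 44]
t=10: [16, 18, 20, 20, 18, 16]
t=11: [49, 51, 52, 52, 51, 49]
t=12: [20, 21, 22, 22, 21, 20]
t=13: [53, 54, 54, 54, 54, 53]
t=14: [23, 23, 24, 24, 23, 23]

Answer: [23, 23, 24, 24, 23, 23]
Key observation: This trace re-runs the system from the modified initial state.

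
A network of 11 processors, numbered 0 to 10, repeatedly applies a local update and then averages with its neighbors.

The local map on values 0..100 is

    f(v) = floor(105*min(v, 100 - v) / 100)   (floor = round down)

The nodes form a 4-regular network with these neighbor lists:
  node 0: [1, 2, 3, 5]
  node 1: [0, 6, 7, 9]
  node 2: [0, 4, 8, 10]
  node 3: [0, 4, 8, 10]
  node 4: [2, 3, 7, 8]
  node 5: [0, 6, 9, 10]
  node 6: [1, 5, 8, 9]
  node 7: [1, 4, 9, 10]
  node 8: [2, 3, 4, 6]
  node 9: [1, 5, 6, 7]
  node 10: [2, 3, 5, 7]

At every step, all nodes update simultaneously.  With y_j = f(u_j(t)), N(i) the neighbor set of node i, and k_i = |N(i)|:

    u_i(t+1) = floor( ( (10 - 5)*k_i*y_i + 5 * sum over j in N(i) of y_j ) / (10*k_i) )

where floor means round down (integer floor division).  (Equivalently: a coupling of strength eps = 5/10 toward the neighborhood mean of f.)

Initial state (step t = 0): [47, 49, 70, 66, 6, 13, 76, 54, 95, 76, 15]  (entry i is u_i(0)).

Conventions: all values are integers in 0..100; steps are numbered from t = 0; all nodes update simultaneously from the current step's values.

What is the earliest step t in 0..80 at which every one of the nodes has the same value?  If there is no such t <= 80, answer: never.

Answer: 13
Key observation: Synchronization is absorbing here: once all nodes are equal they stay equal, and step 13 is the first all-equal step.

Derivation:
t=0: [47, 49, 70, 66, 6, 13, 76, 54, 95, 76, 15]  (not all equal)
t=1: [40, 43, 24, 26, 17, 20, 24, 36, 14, 29, 23]  (not all equal)
t=2: [35, 39, 24, 25, 21, 25, 26, 33, 18, 31, 25]  (not all equal)
t=3: [32, 36, 25, 25, 23, 28, 28, 32, 21, 31, 26]  (not all equal)
t=4: [31, 34, 26, 26, 25, 29, 29, 31, 24, 32, 27]  (not all equal)
t=5: [30, 33, 27, 27, 26, 30, 30, 31, 26, 32, 28]  (not all equal)
t=6: [30, 32, 28, 28, 27, 31, 31, 31, 27, 32, 29]  (not all equal)
t=7: [30, 32, 29, 29, 28, 31, 31, 31, 28, 32, 30]  (not all equal)
t=8: [31, 32, 30, 30, 29, 31, 31, 31, 29, 32, 31]  (not all equal)
t=9: [31, 32, 31, 31, 30, 32, 32, 32, 30, 32, 31]  (not all equal)
t=10: [32, 32, 31, 31, 31, 32, 32, 32, 31, 33, 32]  (not all equal)
t=11: [32, 33, 32, 32, 32, 33, 33, 33, 32, 33, 32]  (not all equal)
t=12: [33, 33, 33, 33, 33, 33, 33, 33, 33, 34, 33]  (not all equal)
t=13: [34, 34, 34, 34, 34, 34, 34, 34, 34, 34, 34]  (all equal)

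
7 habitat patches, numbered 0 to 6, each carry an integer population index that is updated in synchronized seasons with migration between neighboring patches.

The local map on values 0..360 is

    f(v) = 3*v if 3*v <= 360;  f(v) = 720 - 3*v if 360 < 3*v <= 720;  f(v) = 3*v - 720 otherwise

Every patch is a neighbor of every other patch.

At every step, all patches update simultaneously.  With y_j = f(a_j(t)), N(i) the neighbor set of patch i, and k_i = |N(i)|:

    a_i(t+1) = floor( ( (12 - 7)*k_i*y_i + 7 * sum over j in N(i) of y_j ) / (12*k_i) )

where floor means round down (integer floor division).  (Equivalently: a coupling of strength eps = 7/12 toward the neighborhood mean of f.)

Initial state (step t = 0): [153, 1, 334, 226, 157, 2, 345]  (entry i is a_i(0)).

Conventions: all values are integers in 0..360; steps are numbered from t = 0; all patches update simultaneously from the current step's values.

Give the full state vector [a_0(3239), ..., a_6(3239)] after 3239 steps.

Simulating step by step:
t=0: [153, 1, 334, 226, 157, 2, 345]
t=1: [195, 113, 202, 126, 192, 114, 213]
t=2: [188, 253, 181, 254, 191, 254, 171]
t=3: [128, 91, 135, 92, 125, 92, 144]
t=4: [312, 292, 305, 293, 315, 293, 297]
t=5: [193, 174, 186, 175, 196, 175, 179]
t=6: [162, 180, 169, 179, 159, 179, 175]
t=7: [213, 196, 207, 197, 216, 197, 201]
t=8: [99, 115, 105, 115, 96, 115, 111]
t=9: [315, 330, 321, 330, 312, 330, 326]
t=10: [242, 256, 247, 256, 239, 256, 252]
t=11: [22, 35, 27, 35, 21, 35, 31]
t=12: [81, 93, 85, 93, 80, 93, 89]
t=13: [256, 268, 260, 268, 255, 268, 264]
t=14: [61, 73, 65, 73, 60, 73, 69]
t=15: [196, 208, 200, 208, 195, 208, 204]
t=16: [118, 106, 114, 106, 119, 106, 110]
t=17: [340, 328, 336, 328, 341, 328, 332]
t=18: [286, 274, 282, 274, 287, 274, 278]
t=19: [124, 112, 120, 112, 125, 112, 116]
t=20: [345, 341, 349, 341, 344, 341, 345]
t=21: [312, 308, 316, 308, 311, 308, 312]
t=22: [213, 209, 217, 209, 212, 209, 213]
t=23: [83, 87, 79, 87, 84, 87, 83]
t=24: [251, 255, 247, 255, 252, 255, 251]
t=25: [35, 39, 31, 39, 36, 39, 35]
t=26: [107, 111, 103, 111, 108, 111, 107]
t=27: [323, 327, 319, 327, 324, 327, 323]
t=28: [251, 255, 247, 255, 252, 255, 251]

Answer: [323, 327, 319, 327, 324, 327, 323]
Key observation: The state at step 24, [251, 255, 247, 255, 252, 255, 251], reappears at step 28: the system is in a cycle of period 4 from step 24 on.  Therefore the state at step 3239 equals the state at step 24 + ((3239 - 24) mod 4) = 27, which is [323, 327, 319, 327, 324, 327, 323].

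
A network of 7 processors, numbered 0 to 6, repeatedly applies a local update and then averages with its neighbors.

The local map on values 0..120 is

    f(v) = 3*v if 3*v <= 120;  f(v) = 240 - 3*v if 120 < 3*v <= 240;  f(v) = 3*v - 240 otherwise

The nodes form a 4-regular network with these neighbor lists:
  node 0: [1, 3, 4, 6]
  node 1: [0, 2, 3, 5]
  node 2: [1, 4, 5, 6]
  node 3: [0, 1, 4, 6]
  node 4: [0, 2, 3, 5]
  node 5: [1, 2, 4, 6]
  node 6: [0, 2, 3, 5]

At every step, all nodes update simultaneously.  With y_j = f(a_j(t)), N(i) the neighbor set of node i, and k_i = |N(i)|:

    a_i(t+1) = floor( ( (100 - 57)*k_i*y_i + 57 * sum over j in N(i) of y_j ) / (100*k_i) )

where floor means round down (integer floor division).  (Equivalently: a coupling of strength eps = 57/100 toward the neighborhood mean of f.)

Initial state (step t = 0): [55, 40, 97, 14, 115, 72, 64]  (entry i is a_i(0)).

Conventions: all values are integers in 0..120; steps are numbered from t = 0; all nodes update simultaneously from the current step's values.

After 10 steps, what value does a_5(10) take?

Answer: a_5(10) = 80

Derivation:
t=0: [55, 40, 97, 14, 115, 72, 64]
t=1: [77, 78, 64, 67, 72, 56, 48]
t=2: [27, 26, 48, 36, 34, 55, 65]
t=3: [82, 84, 84, 90, 95, 77, 70]
t=4: [19, 13, 18, 26, 27, 17, 21]
t=5: [61, 50, 56, 67, 69, 55, 61]
t=6: [55, 73, 67, 50, 48, 68, 59]
t=7: [70, 43, 47, 75, 75, 46, 61]
t=8: [41, 82, 83, 36, 41, 84, 59]
t=9: [92, 37, 32, 89, 85, 32, 62]
t=10: [44, 84, 80, 42, 42, 80, 59]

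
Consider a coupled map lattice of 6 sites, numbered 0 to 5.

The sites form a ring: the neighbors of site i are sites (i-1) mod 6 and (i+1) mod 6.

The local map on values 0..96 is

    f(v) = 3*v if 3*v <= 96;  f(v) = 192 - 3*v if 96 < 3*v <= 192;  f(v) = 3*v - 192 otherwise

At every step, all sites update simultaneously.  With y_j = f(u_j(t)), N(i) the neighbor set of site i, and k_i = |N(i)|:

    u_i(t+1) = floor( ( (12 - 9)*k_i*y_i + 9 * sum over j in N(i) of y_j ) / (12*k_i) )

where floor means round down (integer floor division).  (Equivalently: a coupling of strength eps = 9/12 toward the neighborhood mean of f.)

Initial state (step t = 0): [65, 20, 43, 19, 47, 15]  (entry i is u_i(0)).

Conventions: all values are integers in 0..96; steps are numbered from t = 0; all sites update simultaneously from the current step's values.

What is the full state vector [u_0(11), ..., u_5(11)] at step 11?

Answer: [60, 29, 64, 30, 57, 25]

Derivation:
t=0: [65, 20, 43, 19, 47, 15]
t=1: [40, 39, 59, 57, 51, 31]
t=2: [81, 51, 39, 25, 52, 64]
t=3: [27, 57, 61, 60, 37, 32]
t=4: [64, 39, 14, 36, 60, 84]
t=5: [50, 34, 70, 41, 57, 19]
t=6: [65, 45, 64, 31, 52, 37]
t=7: [52, 15, 56, 36, 74, 34]
t=8: [59, 33, 54, 41, 72, 47]
t=9: [57, 40, 68, 37, 51, 27]
t=10: [62, 30, 60, 39, 70, 42]
t=11: [60, 29, 64, 30, 57, 25]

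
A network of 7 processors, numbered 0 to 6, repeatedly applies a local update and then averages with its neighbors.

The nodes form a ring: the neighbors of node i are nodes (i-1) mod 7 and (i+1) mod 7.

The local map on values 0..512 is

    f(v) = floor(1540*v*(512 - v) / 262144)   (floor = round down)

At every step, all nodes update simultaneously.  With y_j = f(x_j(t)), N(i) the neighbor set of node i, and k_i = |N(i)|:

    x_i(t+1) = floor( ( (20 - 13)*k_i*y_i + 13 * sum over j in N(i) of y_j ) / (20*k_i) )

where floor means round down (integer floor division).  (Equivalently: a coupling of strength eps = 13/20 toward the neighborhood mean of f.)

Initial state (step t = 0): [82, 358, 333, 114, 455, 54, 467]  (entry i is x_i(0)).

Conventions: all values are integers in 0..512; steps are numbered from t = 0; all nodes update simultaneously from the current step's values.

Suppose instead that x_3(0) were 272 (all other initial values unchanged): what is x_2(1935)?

Answer: x_2(1935) = 329
Key observation: The state at step 13, [330, 329, 329, 329, 330, 330, 330], reappears at step 15: the system is in a cycle of period 2 from step 13 on.  Therefore the state at step 1935 equals the state at step 13 + ((1935 - 13) mod 2) = 13, which is [330, 329, 329, 329, 330, 330, 330].

Derivation:
t=0: [82, 358, 333, 272, 455, 54, 467]
t=1: [217, 294, 351, 297, 224, 140, 157]
t=2: [360, 361, 359, 361, 353, 335, 335]
t=3: [329, 320, 320, 323, 332, 341, 339]
t=4: [352, 357, 359, 356, 350, 345, 346]
t=5: [330, 325, 324, 326, 332, 336, 335]
t=6: [352, 355, 356, 354, 351, 348, 348]
t=7: [330, 327, 326, 328, 331, 333, 333]
t=8: [352, 354, 355, 353, 351, 350, 350]
t=9: [330, 328, 327, 329, 331, 332, 332]
t=10: [352, 353, 354, 353, 351, 351, 351]
t=11: [330, 329, 328, 329, 330, 331, 330]
t=12: [352, 353, 353, 353, 352, 351, 351]
t=13: [330, 329, 329, 329, 330, 330, 330]
t=14: [352, 352, 353, 352, 352, 352, 352]
t=15: [330, 329, 329, 329, 330, 330, 330]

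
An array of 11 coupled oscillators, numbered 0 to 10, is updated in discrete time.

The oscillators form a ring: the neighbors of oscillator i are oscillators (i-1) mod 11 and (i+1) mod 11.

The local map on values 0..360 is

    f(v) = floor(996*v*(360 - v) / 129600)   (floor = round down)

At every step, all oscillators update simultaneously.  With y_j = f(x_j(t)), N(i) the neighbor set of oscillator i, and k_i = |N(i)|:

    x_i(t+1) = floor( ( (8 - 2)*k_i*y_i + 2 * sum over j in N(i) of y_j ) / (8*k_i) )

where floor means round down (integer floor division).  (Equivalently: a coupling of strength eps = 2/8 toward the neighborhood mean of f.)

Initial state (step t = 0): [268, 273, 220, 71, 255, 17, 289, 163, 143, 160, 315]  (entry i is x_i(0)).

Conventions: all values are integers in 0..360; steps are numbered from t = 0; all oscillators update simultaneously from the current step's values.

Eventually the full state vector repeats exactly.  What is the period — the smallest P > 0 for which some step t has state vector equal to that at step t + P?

Simulating step by step:
t=0: [268, 273, 220, 71, 255, 17, 289, 163, 143, 160, 315]
t=1: [178, 189, 219, 172, 178, 78, 154, 233, 239, 227, 135]
t=2: [246, 246, 239, 246, 238, 188, 231, 228, 223, 230, 234]
t=3: [216, 215, 220, 216, 225, 242, 231, 231, 233, 229, 225]
t=4: [238, 238, 236, 237, 232, 222, 227, 228, 227, 230, 233]
t=5: [223, 223, 223, 224, 228, 233, 232, 231, 231, 229, 226]
t=6: [233, 234, 234, 233, 230, 227, 228, 228, 229, 230, 232]
t=7: [227, 226, 226, 227, 229, 231, 231, 230, 230, 229, 228]
t=8: [231, 232, 232, 231, 230, 229, 229, 229, 229, 230, 231]
t=9: [228, 228, 228, 228, 229, 229, 230, 230, 229, 229, 229]
t=10: [230, 231, 231, 230, 230, 229, 229, 229, 229, 230, 230]
t=11: [229, 229, 229, 229, 229, 229, 230, 230, 229, 229, 229]
t=12: [230, 230, 230, 230, 230, 229, 229, 229, 229, 230, 230]
t=13: [229, 229, 229, 229, 229, 229, 230, 230, 229, 229, 229]

Answer: 2
Key observation: The state at step 11, [229, 229, 229, 229, 229, 229, 230, 230, 229, 229, 229], reappears at step 13 — and no state repeats earlier — so the cycle the system enters has period 2.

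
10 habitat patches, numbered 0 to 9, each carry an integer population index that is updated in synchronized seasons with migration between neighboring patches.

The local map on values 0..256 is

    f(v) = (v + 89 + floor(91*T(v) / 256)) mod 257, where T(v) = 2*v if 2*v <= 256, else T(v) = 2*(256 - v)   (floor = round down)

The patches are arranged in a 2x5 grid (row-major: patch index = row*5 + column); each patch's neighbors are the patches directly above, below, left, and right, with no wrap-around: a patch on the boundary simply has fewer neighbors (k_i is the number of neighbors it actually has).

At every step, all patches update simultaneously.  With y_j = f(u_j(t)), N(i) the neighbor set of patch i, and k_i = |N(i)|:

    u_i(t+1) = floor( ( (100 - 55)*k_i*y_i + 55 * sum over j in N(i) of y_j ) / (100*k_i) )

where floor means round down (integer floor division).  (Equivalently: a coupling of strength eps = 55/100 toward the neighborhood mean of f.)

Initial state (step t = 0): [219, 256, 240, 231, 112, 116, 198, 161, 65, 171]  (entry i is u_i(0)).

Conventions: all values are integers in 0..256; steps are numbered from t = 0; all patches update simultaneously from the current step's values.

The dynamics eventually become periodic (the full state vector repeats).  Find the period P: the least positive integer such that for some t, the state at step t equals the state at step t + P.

Answer: 2
Key observation: The state at step 11, [77, 77, 77, 77, 77, 77, 77, 77, 77, 77], reappears at step 13 — and no state repeats earlier — so the cycle the system enters has period 2.

Derivation:
t=0: [219, 256, 240, 231, 112, 116, 198, 161, 65, 171]
t=1: [67, 81, 79, 92, 49, 54, 64, 91, 127, 89]
t=2: [203, 216, 232, 192, 211, 191, 208, 196, 156, 169]
t=3: [72, 75, 75, 70, 69, 71, 72, 70, 63, 64]
t=4: [212, 215, 213, 207, 204, 211, 211, 208, 200, 199]
t=5: [75, 75, 74, 72, 72, 74, 74, 73, 71, 71]
t=6: [216, 216, 214, 212, 211, 215, 215, 213, 210, 210]
t=7: [76, 75, 75, 74, 74, 76, 75, 75, 74, 74]
t=8: [218, 217, 216, 215, 215, 218, 217, 216, 215, 215]
t=9: [76, 76, 76, 76, 76, 76, 76, 76, 76, 76]
t=10: [219, 219, 219, 219, 219, 219, 219, 219, 219, 219]
t=11: [77, 77, 77, 77, 77, 77, 77, 77, 77, 77]
t=12: [220, 220, 220, 220, 220, 220, 220, 220, 220, 220]
t=13: [77, 77, 77, 77, 77, 77, 77, 77, 77, 77]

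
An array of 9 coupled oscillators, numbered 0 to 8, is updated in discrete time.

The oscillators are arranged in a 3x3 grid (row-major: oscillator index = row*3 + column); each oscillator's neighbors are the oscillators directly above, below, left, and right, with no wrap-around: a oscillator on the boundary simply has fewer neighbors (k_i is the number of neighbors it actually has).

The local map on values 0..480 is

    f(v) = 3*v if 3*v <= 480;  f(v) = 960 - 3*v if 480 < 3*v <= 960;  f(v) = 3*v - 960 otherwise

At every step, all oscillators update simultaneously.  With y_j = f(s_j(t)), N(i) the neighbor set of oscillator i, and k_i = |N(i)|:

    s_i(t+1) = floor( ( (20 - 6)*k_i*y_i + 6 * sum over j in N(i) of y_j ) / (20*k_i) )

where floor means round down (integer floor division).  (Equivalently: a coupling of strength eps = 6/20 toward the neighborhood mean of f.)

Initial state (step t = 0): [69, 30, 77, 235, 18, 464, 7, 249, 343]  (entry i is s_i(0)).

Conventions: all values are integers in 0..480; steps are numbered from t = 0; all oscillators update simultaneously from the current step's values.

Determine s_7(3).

Simulating step by step:
t=0: [69, 30, 77, 235, 18, 464, 7, 249, 343]
t=1: [196, 112, 240, 206, 112, 337, 84, 163, 145]
t=2: [362, 330, 226, 335, 325, 136, 298, 432, 382]
t=3: [99, 63, 263, 52, 71, 333, 103, 261, 241]

Answer: s_7(3) = 261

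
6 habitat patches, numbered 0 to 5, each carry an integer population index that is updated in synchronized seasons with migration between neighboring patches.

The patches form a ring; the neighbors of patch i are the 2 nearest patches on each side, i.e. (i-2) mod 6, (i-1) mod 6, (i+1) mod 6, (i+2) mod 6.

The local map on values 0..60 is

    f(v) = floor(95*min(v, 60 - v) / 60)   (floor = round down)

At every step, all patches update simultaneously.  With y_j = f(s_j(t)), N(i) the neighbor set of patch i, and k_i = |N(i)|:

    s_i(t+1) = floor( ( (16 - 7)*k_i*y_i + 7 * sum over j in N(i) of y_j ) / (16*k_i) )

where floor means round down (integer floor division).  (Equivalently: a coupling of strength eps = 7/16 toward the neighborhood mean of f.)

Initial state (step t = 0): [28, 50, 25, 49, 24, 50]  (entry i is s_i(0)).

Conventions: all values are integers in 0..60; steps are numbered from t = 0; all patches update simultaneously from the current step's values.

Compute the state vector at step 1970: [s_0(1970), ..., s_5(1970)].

Answer: [31, 30, 32, 31, 32, 30]
Key observation: The state at step 11, [45, 46, 44, 45, 44, 46], reappears at step 18: the system is in a cycle of period 7 from step 11 on.  Therefore the state at step 1970 equals the state at step 11 + ((1970 - 11) mod 7) = 17, which is [31, 30, 32, 31, 32, 30].

Derivation:
t=0: [28, 50, 25, 49, 24, 50]
t=1: [36, 21, 34, 21, 33, 20]
t=2: [37, 34, 39, 34, 39, 33]
t=3: [36, 39, 35, 39, 35, 40]
t=4: [36, 33, 37, 34, 37, 33]
t=5: [38, 40, 37, 40, 37, 40]
t=6: [33, 31, 34, 32, 34, 31]
t=7: [42, 44, 41, 43, 41, 44]
t=8: [27, 25, 28, 26, 28, 25]
t=9: [41, 40, 42, 41, 42, 40]
t=10: [29, 30, 28, 29, 28, 30]
t=11: [45, 46, 44, 45, 44, 46]
t=12: [23, 22, 24, 23, 24, 22]
t=13: [36, 34, 37, 36, 37, 34]
t=14: [38, 39, 36, 38, 36, 39]
t=15: [34, 33, 36, 34, 36, 33]
t=16: [40, 41, 39, 40, 39, 41]
t=17: [31, 30, 32, 31, 32, 30]
t=18: [45, 46, 44, 45, 44, 46]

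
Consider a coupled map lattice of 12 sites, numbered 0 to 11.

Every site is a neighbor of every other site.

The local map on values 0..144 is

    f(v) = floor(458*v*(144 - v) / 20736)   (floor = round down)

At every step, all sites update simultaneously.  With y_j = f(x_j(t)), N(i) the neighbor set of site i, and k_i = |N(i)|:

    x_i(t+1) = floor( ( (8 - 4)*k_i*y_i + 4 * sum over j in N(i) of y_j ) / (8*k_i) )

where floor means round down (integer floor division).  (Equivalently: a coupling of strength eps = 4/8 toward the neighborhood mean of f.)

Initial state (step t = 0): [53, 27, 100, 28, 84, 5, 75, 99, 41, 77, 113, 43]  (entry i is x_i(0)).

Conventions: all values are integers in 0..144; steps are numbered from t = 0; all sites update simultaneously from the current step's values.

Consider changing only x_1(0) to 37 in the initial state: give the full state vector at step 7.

Simulating step by step:
t=0: [53, 37, 100, 28, 84, 5, 75, 99, 41, 77, 113, 43]
t=1: [97, 88, 93, 81, 99, 55, 100, 93, 91, 100, 83, 92]
t=2: [102, 105, 104, 107, 101, 105, 100, 104, 105, 100, 107, 104]
t=3: [92, 90, 91, 89, 93, 90, 94, 91, 90, 94, 89, 91]
t=4: [105, 106, 105, 106, 105, 106, 104, 105, 106, 104, 106, 105]
t=5: [89, 88, 89, 88, 89, 88, 90, 89, 88, 90, 88, 89]
t=6: [107, 107, 107, 107, 107, 107, 107, 107, 107, 107, 107, 107]
t=7: [87, 87, 87, 87, 87, 87, 87, 87, 87, 87, 87, 87]

Answer: [87, 87, 87, 87, 87, 87, 87, 87, 87, 87, 87, 87]
Key observation: This trace re-runs the system from the modified initial state.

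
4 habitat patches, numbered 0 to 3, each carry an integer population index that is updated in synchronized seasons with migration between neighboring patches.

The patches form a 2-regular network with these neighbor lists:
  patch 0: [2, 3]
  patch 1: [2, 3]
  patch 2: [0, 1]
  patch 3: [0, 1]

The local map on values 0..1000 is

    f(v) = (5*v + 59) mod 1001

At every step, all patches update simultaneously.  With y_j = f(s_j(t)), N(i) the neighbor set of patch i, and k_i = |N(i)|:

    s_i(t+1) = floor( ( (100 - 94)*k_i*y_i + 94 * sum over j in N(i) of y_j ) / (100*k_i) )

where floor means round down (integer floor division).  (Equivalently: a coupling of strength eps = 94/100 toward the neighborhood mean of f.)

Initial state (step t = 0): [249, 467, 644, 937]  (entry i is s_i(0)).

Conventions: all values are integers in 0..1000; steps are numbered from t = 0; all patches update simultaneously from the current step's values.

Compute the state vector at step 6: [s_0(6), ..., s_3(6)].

Simulating step by step:
t=0: [249, 467, 644, 937]
t=1: [495, 501, 343, 371]
t=2: [824, 826, 560, 568]
t=3: [834, 835, 220, 223]
t=4: [169, 169, 223, 224]
t=5: [219, 219, 860, 860]
t=6: [342, 342, 165, 165]

Answer: [342, 342, 165, 165]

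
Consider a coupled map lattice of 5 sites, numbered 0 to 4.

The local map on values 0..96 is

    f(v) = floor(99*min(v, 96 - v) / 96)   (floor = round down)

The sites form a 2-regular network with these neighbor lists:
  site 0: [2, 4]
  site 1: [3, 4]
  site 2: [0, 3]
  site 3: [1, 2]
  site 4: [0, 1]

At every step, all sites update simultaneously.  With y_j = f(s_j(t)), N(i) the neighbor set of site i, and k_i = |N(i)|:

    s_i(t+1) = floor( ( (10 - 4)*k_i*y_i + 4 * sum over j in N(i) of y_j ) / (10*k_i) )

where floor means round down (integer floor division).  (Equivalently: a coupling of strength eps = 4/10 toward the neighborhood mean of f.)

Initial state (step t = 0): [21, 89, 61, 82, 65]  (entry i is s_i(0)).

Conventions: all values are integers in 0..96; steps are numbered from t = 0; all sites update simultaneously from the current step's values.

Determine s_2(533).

Answer: s_2(533) = 18
Key observation: The state at step 10, [18, 18, 18, 18, 18], reappears at step 11: the system is in a cycle of period 1 from step 10 on.  Therefore the state at step 533 equals the state at step 10 + ((533 - 10) mod 1) = 10, which is [18, 18, 18, 18, 18].

Derivation:
t=0: [21, 89, 61, 82, 65]
t=1: [26, 13, 28, 17, 24]
t=2: [26, 16, 25, 18, 22]
t=3: [25, 17, 23, 19, 21]
t=4: [23, 18, 22, 19, 21]
t=5: [22, 18, 21, 19, 20]
t=6: [21, 18, 20, 19, 20]
t=7: [20, 18, 20, 19, 19]
t=8: [19, 18, 19, 19, 19]
t=9: [19, 18, 19, 18, 18]
t=10: [18, 18, 18, 18, 18]
t=11: [18, 18, 18, 18, 18]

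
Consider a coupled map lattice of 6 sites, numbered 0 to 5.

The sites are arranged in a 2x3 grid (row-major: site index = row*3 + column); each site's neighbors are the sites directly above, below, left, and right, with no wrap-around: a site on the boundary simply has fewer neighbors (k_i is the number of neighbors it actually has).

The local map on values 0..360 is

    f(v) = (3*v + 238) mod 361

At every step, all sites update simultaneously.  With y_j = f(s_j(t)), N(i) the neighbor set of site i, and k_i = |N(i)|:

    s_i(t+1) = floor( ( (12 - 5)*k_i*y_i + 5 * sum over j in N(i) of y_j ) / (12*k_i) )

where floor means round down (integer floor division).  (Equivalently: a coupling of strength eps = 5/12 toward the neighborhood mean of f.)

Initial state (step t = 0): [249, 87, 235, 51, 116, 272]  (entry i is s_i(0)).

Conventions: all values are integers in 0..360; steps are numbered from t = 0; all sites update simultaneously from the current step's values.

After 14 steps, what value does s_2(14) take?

Answer: s_2(14) = 222

Derivation:
t=0: [249, 87, 235, 51, 116, 272]
t=1: [188, 178, 226, 119, 200, 286]
t=2: [105, 83, 126, 177, 108, 72]
t=3: [148, 163, 194, 109, 154, 149]
t=4: [230, 108, 125, 256, 271, 280]
t=5: [221, 226, 263, 277, 308, 328]
t=6: [217, 191, 247, 256, 140, 161]
t=7: [175, 152, 243, 262, 275, 325]
t=8: [156, 281, 239, 255, 305, 197]
t=9: [334, 299, 233, 250, 144, 125]
t=10: [157, 124, 188, 252, 259, 256]
t=11: [311, 245, 157, 292, 282, 243]
t=12: [110, 207, 306, 36, 73, 215]
t=13: [221, 132, 104, 264, 145, 129]
t=14: [225, 253, 222, 281, 299, 258]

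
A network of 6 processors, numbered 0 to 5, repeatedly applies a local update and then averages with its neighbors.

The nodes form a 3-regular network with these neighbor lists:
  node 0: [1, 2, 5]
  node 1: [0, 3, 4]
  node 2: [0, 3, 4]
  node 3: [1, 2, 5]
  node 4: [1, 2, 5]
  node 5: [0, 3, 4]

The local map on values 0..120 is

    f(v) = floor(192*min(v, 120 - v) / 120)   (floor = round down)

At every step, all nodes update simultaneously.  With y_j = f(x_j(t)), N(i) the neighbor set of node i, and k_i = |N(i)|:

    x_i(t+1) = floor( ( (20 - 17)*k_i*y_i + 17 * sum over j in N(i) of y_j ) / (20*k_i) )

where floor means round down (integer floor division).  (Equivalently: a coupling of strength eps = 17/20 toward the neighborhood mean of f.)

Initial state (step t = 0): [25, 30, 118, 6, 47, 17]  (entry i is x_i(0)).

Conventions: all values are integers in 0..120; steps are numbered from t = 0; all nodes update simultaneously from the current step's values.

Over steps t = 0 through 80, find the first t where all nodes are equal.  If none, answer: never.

Answer: 7
Key observation: Synchronization is absorbing here: once all nodes are equal they stay equal, and step 7 is the first all-equal step.

Derivation:
t=0: [25, 30, 118, 6, 47, 17]  (not all equal)
t=1: [28, 42, 35, 23, 33, 39]  (not all equal)
t=2: [59, 47, 45, 57, 60, 46]  (not all equal)
t=3: [76, 90, 90, 75, 76, 90]  (not all equal)
t=4: [51, 67, 67, 51, 51, 67]  (not all equal)
t=5: [83, 81, 81, 83, 83, 81]  (not all equal)
t=6: [61, 59, 59, 61, 61, 59]  (not all equal)
t=7: [94, 94, 94, 94, 94, 94]  (all equal)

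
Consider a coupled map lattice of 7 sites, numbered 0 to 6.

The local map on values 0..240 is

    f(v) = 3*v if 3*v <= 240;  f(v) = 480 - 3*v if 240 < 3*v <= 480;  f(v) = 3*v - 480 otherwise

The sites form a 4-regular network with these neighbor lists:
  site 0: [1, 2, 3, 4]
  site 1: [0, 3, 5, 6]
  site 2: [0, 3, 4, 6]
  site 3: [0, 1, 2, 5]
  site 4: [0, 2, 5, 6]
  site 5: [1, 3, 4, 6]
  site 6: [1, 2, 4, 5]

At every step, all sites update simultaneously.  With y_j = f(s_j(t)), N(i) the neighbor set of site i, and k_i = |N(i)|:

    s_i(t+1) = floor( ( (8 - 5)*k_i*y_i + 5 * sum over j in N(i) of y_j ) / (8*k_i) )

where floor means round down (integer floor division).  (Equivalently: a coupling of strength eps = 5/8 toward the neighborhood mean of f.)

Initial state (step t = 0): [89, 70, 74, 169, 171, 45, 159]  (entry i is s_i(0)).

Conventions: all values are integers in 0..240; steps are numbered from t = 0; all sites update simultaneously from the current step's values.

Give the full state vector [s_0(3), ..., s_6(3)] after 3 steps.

Simulating step by step:
t=0: [89, 70, 74, 169, 171, 45, 159]
t=1: [156, 137, 126, 132, 101, 93, 94]
t=2: [72, 103, 111, 91, 146, 157, 160]
t=3: [169, 131, 127, 162, 73, 69, 57]

Answer: [169, 131, 127, 162, 73, 69, 57]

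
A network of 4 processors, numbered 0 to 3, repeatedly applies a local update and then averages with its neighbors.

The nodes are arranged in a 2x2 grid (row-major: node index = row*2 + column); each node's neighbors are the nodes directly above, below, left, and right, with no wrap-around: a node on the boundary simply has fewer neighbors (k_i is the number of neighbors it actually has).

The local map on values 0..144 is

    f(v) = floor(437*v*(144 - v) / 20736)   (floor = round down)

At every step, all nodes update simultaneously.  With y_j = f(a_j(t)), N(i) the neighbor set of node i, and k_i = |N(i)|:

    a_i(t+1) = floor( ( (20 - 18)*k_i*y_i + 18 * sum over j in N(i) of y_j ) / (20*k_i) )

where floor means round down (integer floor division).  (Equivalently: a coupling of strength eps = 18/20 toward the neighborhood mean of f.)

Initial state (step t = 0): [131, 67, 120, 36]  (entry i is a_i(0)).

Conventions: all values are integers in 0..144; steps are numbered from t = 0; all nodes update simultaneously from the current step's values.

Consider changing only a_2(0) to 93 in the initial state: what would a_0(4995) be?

Simulating step by step:
t=0: [131, 67, 93, 36]
t=1: [96, 63, 62, 101]
t=2: [106, 95, 95, 105]
t=3: [96, 86, 86, 96]
t=4: [104, 97, 97, 104]
t=5: [95, 87, 87, 95]
t=6: [103, 98, 98, 103]
t=7: [94, 88, 88, 94]
t=8: [102, 99, 99, 102]
t=9: [92, 90, 90, 92]
t=10: [101, 100, 100, 101]
t=11: [91, 91, 91, 91]
t=12: [101, 101, 101, 101]
t=13: [91, 91, 91, 91]

Answer: a_0(4995) = 91
Key observation: The state at step 11, [91, 91, 91, 91], reappears at step 13: the system is in a cycle of period 2 from step 11 on.  Therefore the state at step 4995 equals the state at step 11 + ((4995 - 11) mod 2) = 11, which is [91, 91, 91, 91].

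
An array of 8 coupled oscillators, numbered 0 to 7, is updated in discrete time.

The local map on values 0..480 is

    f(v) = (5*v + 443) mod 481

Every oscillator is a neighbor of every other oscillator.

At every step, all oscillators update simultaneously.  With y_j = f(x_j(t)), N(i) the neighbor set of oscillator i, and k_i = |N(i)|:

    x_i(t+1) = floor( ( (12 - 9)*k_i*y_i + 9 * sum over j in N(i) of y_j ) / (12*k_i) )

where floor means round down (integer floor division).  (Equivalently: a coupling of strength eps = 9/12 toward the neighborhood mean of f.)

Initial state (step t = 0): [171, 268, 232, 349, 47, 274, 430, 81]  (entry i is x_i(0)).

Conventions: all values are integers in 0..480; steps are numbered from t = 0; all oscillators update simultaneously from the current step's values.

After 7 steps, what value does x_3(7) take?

Simulating step by step:
t=0: [171, 268, 232, 349, 47, 274, 430, 81]
t=1: [286, 286, 260, 275, 266, 290, 264, 290]
t=2: [391, 391, 373, 384, 377, 394, 376, 394]
t=3: [345, 345, 332, 340, 335, 278, 334, 278]
t=4: [254, 254, 245, 250, 247, 275, 246, 275]
t=5: [277, 277, 271, 274, 272, 292, 271, 292]
t=6: [390, 390, 386, 388, 386, 401, 386, 401]
t=7: [370, 370, 367, 368, 367, 309, 367, 309]

Answer: x_3(7) = 368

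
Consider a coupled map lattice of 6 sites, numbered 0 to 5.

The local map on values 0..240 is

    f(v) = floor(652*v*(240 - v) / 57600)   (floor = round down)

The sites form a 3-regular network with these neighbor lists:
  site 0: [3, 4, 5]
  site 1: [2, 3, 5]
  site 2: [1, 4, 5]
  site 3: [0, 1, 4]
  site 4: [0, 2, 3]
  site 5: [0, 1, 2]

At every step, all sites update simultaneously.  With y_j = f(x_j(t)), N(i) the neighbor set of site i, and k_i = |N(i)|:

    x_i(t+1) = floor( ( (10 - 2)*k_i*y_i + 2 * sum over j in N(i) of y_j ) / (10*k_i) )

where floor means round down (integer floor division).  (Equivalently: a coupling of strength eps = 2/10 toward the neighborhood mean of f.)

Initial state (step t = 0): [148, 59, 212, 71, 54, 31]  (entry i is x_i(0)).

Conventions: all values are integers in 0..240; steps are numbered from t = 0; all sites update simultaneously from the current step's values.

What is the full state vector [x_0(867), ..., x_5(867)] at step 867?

Simulating step by step:
t=0: [148, 59, 212, 71, 54, 31]
t=1: [144, 114, 74, 133, 114, 81]
t=2: [156, 159, 142, 160, 160, 146]
t=3: [147, 146, 155, 144, 145, 154]
t=4: [153, 154, 149, 155, 154, 149]
t=5: [150, 149, 152, 149, 149, 152]
t=6: [152, 152, 151, 152, 152, 151]
t=7: [151, 151, 151, 151, 151, 151]
t=8: [152, 152, 152, 152, 152, 152]
t=9: [151, 151, 151, 151, 151, 151]

Answer: [151, 151, 151, 151, 151, 151]
Key observation: The state at step 7, [151, 151, 151, 151, 151, 151], reappears at step 9: the system is in a cycle of period 2 from step 7 on.  Therefore the state at step 867 equals the state at step 7 + ((867 - 7) mod 2) = 7, which is [151, 151, 151, 151, 151, 151].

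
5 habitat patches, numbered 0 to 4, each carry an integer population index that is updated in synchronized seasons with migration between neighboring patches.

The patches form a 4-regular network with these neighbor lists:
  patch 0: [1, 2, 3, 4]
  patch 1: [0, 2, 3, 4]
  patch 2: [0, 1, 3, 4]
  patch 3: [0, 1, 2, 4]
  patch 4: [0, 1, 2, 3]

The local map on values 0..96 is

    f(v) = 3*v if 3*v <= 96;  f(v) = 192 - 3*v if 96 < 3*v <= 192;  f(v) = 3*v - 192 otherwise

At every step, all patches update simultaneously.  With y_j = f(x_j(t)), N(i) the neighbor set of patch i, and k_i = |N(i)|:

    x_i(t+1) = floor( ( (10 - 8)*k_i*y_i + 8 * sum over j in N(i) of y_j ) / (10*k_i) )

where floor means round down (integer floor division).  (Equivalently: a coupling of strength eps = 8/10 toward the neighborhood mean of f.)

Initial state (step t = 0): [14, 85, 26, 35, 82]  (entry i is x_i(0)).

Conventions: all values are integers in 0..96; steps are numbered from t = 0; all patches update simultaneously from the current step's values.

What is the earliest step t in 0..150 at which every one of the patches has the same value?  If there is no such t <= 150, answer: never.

Simulating step by step:
t=0: [14, 85, 26, 35, 82]  (not all equal)
t=1: [64, 64, 64, 64, 64]  (all equal)

Answer: 1
Key observation: Synchronization is absorbing here: once all patches are equal they stay equal, and step 1 is the first all-equal step.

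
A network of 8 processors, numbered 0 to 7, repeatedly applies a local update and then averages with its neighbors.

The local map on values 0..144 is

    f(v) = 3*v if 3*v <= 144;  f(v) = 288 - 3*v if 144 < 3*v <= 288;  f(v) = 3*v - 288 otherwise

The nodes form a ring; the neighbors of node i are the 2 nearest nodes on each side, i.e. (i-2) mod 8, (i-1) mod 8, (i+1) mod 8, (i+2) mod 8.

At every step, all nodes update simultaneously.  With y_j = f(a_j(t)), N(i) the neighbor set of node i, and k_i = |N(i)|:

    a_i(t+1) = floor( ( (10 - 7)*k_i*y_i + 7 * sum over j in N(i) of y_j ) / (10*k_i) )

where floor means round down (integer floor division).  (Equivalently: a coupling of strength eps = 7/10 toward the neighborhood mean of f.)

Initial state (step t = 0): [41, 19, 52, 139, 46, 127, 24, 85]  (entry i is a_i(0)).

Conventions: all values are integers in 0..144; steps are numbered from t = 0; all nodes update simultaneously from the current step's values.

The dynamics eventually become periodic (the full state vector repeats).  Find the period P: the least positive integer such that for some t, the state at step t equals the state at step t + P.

Answer: 2
Key observation: The state at step 34, [83, 60, 49, 49, 60, 83, 94, 94], reappears at step 36 — and no state repeats earlier — so the cycle the system enters has period 2.

Derivation:
t=0: [41, 19, 52, 139, 46, 127, 24, 85]
t=1: [88, 90, 117, 112, 115, 93, 89, 70]
t=2: [38, 42, 44, 40, 41, 38, 35, 36]
t=3: [116, 120, 124, 122, 119, 114, 111, 112]
t=4: [61, 68, 74, 72, 66, 58, 53, 54]
t=5: [102, 89, 81, 83, 93, 107, 114, 113]
t=6: [35, 33, 28, 30, 32, 36, 35, 37]
t=7: [101, 97, 93, 94, 96, 102, 105, 106]
t=8: [16, 11, 6, 7, 10, 16, 19, 20]
t=9: [43, 35, 28, 28, 34, 43, 49, 50]
t=10: [120, 107, 98, 98, 107, 120, 129, 129]
t=11: [63, 41, 27, 27, 41, 63, 78, 78]
t=12: [84, 92, 98, 98, 92, 84, 81, 81]
t=13: [29, 19, 13, 13, 19, 29, 36, 36]
t=14: [80, 64, 53, 53, 64, 80, 91, 91]
t=15: [59, 84, 103, 103, 84, 59, 40, 40]
t=16: [85, 58, 42, 42, 58, 85, 102, 102]
t=17: [58, 87, 105, 105, 87, 58, 40, 40]
t=18: [85, 58, 42, 42, 58, 85, 101, 101]
t=19: [57, 86, 105, 105, 86, 57, 38, 38]
t=20: [84, 58, 43, 43, 58, 84, 100, 100]
t=21: [57, 87, 107, 107, 87, 57, 38, 38]
t=22: [85, 60, 45, 45, 60, 85, 99, 99]
t=23: [55, 87, 107, 107, 87, 55, 34, 34]
t=24: [83, 59, 46, 46, 59, 83, 96, 96]
t=25: [55, 88, 111, 111, 88, 55, 33, 33]
t=26: [83, 61, 51, 51, 61, 83, 94, 94]
t=27: [55, 86, 107, 107, 86, 55, 34, 34]
t=28: [83, 59, 47, 47, 59, 83, 96, 96]
t=29: [55, 89, 112, 112, 89, 55, 33, 33]
t=30: [83, 61, 51, 51, 61, 83, 93, 93]
t=31: [56, 87, 107, 107, 87, 56, 36, 36]
t=32: [84, 59, 46, 46, 59, 84, 98, 98]
t=33: [56, 88, 110, 110, 88, 56, 34, 34]
t=34: [83, 60, 49, 49, 60, 83, 94, 94]
t=35: [57, 89, 111, 111, 89, 57, 35, 35]
t=36: [83, 60, 49, 49, 60, 83, 94, 94]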